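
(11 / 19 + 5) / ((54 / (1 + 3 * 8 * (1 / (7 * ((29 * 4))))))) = 583 / 5481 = 0.11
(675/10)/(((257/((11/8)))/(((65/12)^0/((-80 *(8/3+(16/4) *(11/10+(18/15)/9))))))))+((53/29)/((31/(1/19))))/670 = -443743049/752941411840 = -0.00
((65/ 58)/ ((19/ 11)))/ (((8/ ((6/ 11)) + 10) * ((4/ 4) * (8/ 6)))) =6435/ 326192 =0.02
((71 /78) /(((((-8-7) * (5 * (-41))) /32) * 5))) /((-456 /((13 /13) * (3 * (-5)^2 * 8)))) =-1136 /455715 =-0.00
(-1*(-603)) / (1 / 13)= 7839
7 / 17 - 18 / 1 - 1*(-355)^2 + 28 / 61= -130705688 / 1037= -126042.13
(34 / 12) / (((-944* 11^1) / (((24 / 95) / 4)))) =-17 / 986480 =-0.00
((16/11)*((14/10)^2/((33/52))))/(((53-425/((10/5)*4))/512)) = -166985728/9075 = -18400.63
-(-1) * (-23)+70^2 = 4877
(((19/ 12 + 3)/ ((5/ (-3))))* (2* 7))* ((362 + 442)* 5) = -154770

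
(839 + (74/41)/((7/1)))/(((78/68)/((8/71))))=82.44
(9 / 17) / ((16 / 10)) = 45 / 136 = 0.33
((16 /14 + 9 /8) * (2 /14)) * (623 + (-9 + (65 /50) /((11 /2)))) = 4290441 /21560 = 199.00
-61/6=-10.17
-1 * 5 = -5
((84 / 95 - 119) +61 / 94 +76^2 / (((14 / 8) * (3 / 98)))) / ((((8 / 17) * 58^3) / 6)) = 49050357431 / 6969400640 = 7.04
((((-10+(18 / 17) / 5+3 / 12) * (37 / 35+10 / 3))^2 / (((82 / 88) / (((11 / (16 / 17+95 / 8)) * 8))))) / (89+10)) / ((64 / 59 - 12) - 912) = -644700380921476 / 4558296978151875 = -0.14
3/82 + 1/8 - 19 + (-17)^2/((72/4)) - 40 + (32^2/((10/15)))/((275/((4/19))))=-41.61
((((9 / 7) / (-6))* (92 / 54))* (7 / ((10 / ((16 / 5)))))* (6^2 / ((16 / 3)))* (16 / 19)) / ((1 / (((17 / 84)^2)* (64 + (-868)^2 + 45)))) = -10017467702 / 69825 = -143465.34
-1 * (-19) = 19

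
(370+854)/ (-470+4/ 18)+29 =27899/ 1057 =26.39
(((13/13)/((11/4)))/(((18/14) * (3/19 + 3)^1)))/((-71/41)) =-5453/105435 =-0.05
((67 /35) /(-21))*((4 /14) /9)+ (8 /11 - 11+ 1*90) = 40608011 /509355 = 79.72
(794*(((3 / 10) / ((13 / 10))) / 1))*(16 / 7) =38112 / 91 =418.81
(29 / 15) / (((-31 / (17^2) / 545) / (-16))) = 14616464 / 93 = 157166.28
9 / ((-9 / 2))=-2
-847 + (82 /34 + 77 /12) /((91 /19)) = -15689489 /18564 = -845.16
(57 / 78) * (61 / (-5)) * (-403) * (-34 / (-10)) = 610793 / 50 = 12215.86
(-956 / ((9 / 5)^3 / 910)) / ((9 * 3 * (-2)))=54372500 / 19683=2762.41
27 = 27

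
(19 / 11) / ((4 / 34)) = 323 / 22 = 14.68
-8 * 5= -40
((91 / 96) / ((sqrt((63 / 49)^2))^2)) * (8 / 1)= 4459 / 972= 4.59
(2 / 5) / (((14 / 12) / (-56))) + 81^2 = 32709 / 5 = 6541.80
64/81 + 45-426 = -30797/81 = -380.21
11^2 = 121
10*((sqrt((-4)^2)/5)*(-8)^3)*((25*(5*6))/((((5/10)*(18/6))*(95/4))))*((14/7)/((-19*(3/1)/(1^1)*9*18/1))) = 1638400/87723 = 18.68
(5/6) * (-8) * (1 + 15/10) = -50/3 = -16.67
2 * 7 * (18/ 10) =126/ 5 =25.20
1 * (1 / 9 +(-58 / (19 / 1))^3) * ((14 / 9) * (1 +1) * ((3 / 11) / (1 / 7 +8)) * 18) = -685666408 / 12901779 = -53.15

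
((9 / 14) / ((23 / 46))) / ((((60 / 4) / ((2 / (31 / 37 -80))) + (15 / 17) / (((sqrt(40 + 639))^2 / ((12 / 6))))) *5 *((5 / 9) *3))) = -1098234 / 4226162375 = -0.00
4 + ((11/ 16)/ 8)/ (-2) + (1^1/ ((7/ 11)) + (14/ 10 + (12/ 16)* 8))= 115839/ 8960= 12.93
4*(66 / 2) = 132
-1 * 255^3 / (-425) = 39015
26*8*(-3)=-624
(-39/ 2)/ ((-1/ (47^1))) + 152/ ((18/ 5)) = 17257/ 18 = 958.72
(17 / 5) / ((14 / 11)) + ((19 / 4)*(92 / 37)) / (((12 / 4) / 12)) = 129279 / 2590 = 49.91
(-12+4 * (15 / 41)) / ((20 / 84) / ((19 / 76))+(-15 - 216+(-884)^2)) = -9072 / 672635545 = -0.00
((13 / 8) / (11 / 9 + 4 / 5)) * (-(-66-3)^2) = -214245 / 56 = -3825.80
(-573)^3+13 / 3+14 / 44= -12416745815 / 66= -188132512.35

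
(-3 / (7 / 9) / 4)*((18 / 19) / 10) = -0.09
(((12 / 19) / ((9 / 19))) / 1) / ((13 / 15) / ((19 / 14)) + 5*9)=380 / 13007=0.03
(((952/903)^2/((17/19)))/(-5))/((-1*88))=2584/915255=0.00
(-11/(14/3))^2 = 1089/196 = 5.56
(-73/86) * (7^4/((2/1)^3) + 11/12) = -527425/2064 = -255.54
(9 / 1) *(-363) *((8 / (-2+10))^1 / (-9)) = 363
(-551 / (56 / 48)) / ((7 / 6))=-19836 / 49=-404.82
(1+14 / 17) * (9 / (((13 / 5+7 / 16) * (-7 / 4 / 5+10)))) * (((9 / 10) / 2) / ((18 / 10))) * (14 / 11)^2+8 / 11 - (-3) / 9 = 1.29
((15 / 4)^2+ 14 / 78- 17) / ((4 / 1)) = -1721 / 2496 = -0.69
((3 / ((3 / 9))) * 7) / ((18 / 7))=49 / 2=24.50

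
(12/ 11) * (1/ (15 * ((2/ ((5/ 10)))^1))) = 1/ 55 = 0.02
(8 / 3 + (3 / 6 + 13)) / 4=97 / 24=4.04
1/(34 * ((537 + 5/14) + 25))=7/133841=0.00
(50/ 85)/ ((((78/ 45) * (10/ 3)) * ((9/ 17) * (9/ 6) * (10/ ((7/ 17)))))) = 7/ 1326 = 0.01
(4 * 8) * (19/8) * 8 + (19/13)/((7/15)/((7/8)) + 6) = 774877/1274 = 608.22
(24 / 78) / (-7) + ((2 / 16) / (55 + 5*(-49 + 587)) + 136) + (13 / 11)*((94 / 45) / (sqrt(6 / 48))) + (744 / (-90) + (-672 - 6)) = -219943729 / 399672 + 2444*sqrt(2) / 495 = -543.33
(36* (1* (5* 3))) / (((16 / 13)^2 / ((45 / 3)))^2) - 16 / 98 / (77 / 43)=3273224198779 / 61816832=52950.37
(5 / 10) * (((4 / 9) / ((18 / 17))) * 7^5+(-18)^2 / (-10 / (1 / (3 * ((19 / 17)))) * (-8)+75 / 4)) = 1858899527 / 526905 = 3527.96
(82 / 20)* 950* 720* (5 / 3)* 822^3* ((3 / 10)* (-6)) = -4672794324873600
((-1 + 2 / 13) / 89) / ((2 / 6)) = -33 / 1157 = -0.03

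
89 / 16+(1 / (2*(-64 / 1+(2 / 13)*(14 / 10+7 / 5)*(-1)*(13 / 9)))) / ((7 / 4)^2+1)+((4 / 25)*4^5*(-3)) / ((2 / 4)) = -3695263141 / 3780400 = -977.48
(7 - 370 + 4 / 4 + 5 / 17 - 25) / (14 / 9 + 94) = -29583 / 7310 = -4.05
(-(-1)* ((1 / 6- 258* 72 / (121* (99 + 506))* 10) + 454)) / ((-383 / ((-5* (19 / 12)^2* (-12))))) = -71611232465 / 403740216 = -177.37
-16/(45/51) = -272/15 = -18.13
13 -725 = -712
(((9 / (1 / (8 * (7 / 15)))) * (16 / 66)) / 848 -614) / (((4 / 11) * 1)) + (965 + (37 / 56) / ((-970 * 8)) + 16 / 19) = -722.63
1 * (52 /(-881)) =-52 /881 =-0.06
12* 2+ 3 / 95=2283 / 95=24.03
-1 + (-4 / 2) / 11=-13 / 11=-1.18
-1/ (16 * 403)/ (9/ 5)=-5/ 58032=-0.00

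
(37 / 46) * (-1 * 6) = -111 / 23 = -4.83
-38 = -38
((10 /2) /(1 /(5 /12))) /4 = 0.52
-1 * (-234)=234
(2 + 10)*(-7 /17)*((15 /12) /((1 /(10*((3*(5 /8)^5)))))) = -4921875 /278528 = -17.67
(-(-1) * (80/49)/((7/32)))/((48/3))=160/343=0.47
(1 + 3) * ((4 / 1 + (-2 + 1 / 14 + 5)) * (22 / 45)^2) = 6.76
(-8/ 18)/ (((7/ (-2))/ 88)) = 704/ 63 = 11.17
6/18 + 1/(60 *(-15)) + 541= 487199/900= 541.33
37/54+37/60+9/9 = 1243/540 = 2.30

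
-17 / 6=-2.83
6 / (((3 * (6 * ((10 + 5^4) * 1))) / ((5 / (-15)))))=-1 / 5715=-0.00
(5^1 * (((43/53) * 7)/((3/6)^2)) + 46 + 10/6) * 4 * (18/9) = 205112/159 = 1290.01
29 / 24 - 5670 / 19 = -135529 / 456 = -297.21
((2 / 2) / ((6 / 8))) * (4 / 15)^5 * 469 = 1921024 / 2278125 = 0.84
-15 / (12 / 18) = -45 / 2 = -22.50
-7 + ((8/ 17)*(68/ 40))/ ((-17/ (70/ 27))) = -3269/ 459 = -7.12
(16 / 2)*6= 48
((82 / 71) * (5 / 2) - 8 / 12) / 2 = 473 / 426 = 1.11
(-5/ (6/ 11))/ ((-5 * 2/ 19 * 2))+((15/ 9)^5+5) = 51649/ 1944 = 26.57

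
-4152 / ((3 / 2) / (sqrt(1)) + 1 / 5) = -41520 / 17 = -2442.35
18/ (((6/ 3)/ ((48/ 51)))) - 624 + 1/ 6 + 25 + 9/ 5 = -300167/ 510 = -588.56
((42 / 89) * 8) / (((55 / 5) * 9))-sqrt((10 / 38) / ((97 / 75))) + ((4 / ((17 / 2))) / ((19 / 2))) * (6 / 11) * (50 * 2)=2599376 / 948651-5 * sqrt(27645) / 1843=2.29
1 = 1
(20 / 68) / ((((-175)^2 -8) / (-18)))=-90 / 520489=-0.00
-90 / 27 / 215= -2 / 129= -0.02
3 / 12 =1 / 4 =0.25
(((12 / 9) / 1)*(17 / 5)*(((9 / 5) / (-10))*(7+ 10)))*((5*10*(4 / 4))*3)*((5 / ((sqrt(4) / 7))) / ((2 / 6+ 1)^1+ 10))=-3213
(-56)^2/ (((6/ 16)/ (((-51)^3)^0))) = 25088/ 3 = 8362.67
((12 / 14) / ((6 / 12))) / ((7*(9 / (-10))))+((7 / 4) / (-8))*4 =-1349 / 1176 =-1.15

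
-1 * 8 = -8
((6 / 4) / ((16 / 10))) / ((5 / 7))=21 / 16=1.31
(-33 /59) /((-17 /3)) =99 /1003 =0.10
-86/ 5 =-17.20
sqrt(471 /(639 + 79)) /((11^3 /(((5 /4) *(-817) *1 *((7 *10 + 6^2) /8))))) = -216505 *sqrt(338178) /15290528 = -8.23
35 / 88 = 0.40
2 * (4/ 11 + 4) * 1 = 8.73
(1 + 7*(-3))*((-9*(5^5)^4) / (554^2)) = 4291534423828125 / 76729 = 55931061578.13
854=854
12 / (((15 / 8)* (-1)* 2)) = -16 / 5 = -3.20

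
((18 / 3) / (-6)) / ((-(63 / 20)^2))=400 / 3969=0.10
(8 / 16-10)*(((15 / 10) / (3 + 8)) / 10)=-57 / 440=-0.13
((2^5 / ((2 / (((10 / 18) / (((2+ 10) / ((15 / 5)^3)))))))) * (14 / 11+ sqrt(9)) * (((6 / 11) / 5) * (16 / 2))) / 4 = 2256 / 121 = 18.64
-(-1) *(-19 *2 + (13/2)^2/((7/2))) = -363/14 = -25.93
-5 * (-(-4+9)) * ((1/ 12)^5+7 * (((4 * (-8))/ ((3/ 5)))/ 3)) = -774143975/ 248832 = -3111.11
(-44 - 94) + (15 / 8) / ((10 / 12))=-543 / 4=-135.75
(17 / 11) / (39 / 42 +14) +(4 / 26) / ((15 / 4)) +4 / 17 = 2894854 / 7621185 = 0.38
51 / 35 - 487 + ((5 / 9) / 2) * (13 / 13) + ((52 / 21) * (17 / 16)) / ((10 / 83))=-463.43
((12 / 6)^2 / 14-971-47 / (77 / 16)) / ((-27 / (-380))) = -28688860 / 2079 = -13799.36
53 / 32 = 1.66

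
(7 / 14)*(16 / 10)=4 / 5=0.80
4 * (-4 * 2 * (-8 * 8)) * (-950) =-1945600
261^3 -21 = 17779560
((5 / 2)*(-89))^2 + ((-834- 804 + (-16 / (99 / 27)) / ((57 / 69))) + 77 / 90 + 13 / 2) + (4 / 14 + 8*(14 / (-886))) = 5584552304941 / 116659620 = 47870.48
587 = 587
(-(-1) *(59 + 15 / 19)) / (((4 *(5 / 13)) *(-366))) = -1846 / 17385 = -0.11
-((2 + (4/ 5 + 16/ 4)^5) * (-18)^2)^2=-682627683948.45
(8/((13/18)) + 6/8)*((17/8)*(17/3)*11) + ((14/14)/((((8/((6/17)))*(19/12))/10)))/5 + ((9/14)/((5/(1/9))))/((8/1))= 7367682453/4702880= 1566.63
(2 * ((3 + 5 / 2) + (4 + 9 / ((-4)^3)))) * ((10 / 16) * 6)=8985 / 128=70.20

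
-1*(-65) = 65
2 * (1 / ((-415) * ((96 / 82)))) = -41 / 9960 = -0.00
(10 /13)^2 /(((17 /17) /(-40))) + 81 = 9689 /169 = 57.33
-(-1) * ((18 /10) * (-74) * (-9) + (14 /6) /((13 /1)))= 233801 /195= 1198.98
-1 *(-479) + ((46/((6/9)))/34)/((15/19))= 481.57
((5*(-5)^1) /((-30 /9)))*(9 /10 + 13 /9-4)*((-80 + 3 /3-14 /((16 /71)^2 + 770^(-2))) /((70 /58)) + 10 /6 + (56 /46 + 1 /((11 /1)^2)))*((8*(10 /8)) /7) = 1923021284772532111 /372578363403246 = 5161.39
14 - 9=5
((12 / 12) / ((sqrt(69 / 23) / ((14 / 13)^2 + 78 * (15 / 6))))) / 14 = 33151 * sqrt(3) / 7098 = 8.09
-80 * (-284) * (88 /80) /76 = 6248 /19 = 328.84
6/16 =3/8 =0.38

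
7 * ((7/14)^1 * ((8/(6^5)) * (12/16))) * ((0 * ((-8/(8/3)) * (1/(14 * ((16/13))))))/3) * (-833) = 0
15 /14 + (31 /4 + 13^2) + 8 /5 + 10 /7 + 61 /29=106113 /580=182.95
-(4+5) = -9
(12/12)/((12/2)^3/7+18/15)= 35/1122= 0.03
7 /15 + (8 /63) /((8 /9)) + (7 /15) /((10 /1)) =689 /1050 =0.66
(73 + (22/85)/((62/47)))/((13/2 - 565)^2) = 771488/3287660515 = 0.00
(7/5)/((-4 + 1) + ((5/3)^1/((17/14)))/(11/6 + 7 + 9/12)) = -2737/5585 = -0.49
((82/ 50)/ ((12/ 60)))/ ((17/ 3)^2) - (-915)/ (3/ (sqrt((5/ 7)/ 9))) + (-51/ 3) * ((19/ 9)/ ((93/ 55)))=-25361572/ 1209465 + 305 * sqrt(35)/ 21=64.95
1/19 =0.05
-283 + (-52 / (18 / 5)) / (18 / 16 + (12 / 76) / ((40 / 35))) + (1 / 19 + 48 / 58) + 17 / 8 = -291.43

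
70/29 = 2.41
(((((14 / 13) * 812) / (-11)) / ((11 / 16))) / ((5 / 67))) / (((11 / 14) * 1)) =-170610944 / 86515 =-1972.04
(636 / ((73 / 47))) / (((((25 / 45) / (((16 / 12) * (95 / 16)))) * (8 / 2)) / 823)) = 350565903 / 292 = 1200568.16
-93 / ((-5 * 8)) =93 / 40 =2.32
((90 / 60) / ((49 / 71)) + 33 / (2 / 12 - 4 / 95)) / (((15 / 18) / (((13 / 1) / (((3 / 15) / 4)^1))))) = 289926468 / 3479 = 83336.15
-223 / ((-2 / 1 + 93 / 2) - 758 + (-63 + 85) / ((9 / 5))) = 4014 / 12623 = 0.32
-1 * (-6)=6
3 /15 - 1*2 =-9 /5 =-1.80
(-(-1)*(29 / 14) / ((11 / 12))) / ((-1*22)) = -87 / 847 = -0.10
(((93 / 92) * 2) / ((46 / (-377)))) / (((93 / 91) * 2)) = -34307 / 4232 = -8.11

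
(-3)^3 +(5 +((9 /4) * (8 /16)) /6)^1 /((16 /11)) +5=-4719 /256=-18.43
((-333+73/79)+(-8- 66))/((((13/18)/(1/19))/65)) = -2887200/1501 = -1923.52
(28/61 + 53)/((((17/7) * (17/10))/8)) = 1826160/17629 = 103.59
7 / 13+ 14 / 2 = 98 / 13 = 7.54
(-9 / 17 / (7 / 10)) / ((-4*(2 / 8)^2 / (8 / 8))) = 360 / 119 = 3.03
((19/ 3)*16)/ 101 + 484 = 146956/ 303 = 485.00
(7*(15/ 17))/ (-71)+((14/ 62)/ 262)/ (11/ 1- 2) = -7666841/ 88229286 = -0.09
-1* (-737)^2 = -543169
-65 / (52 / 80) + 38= -62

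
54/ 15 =18/ 5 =3.60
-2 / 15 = -0.13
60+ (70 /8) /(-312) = 74845 /1248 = 59.97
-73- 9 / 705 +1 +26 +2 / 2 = -10578 / 235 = -45.01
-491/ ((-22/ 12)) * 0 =0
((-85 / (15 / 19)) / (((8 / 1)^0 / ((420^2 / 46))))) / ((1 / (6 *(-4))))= 227908800 / 23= 9909078.26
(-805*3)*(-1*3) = 7245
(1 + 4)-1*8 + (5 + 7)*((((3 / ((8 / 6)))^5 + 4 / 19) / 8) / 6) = 892555 / 77824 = 11.47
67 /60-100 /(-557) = 43319 /33420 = 1.30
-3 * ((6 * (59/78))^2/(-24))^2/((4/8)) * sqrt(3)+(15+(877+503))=1387.35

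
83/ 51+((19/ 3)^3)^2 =799800146/ 12393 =64536.44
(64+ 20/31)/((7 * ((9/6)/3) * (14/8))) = 16032/1519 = 10.55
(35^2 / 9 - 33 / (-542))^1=136.17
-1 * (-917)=917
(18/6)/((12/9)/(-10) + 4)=45/58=0.78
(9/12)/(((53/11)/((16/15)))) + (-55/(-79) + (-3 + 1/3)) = -113327/62805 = -1.80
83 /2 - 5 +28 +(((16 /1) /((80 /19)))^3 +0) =29843 /250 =119.37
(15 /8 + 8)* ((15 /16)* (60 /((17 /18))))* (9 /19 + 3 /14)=29275425 /72352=404.62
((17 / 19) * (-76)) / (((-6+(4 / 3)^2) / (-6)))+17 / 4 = -7021 / 76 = -92.38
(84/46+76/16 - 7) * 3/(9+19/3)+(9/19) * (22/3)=272643/80408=3.39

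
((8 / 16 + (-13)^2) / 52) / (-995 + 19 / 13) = -339 / 103328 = -0.00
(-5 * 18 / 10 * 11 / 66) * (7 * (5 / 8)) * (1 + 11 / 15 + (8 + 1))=-1127 / 16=-70.44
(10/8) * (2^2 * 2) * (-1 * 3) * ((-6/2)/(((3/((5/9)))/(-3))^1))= -50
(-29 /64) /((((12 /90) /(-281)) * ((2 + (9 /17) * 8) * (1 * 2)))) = 2077995 /27136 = 76.58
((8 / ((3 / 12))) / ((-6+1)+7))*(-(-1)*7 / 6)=56 / 3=18.67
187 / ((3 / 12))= 748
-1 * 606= -606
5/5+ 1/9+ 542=4888/9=543.11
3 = 3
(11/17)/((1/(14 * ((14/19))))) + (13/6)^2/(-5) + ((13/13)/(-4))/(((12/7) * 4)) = 5.70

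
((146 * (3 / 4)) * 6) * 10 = 6570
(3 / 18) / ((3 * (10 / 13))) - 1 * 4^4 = -46067 / 180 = -255.93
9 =9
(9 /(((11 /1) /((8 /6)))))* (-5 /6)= -10 /11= -0.91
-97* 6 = -582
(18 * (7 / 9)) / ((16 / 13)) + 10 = 171 / 8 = 21.38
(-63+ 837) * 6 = 4644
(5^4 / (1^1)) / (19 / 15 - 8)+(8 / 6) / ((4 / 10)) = -27115 / 303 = -89.49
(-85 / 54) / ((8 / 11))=-935 / 432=-2.16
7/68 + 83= 5651/68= 83.10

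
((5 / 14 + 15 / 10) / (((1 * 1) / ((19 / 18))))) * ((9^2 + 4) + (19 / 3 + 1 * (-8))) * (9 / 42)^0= 30875 / 189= 163.36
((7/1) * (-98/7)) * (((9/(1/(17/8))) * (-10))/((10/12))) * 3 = 67473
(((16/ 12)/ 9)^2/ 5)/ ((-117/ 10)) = -0.00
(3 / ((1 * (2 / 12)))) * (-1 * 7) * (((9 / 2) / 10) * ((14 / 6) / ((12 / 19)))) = -209.48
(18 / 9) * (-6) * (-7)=84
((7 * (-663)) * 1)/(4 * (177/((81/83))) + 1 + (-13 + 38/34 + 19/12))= -655452/101147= -6.48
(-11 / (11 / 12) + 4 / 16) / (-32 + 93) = -47 / 244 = -0.19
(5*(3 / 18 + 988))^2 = 878826025 / 36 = 24411834.03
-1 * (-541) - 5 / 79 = 42734 / 79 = 540.94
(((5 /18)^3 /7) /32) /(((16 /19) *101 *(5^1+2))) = 2375 /14777634816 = 0.00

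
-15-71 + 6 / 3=-84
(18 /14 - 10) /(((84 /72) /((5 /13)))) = -1830 /637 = -2.87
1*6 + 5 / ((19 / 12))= 174 / 19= 9.16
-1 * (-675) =675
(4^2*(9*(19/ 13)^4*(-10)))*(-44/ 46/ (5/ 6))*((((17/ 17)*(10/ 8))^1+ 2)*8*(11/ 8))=13624278624/ 50531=269622.18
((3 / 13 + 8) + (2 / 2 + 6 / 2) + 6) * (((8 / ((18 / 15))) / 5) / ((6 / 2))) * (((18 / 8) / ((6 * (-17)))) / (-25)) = 79 / 11050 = 0.01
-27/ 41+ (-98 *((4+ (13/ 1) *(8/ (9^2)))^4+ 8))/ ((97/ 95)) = -12940368641759339/ 171196809417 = -75587.67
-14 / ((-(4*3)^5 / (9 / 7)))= 1 / 13824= 0.00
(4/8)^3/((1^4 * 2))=1/16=0.06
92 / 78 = 46 / 39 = 1.18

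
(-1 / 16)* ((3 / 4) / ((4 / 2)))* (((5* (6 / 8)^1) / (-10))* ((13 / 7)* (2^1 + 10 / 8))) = 1521 / 28672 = 0.05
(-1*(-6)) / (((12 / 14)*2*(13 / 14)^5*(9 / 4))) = 7529536 / 3341637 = 2.25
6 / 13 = 0.46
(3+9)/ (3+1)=3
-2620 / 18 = -145.56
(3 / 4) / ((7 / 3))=9 / 28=0.32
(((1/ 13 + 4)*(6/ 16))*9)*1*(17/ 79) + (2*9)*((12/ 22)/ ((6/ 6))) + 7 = 1787557/ 90376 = 19.78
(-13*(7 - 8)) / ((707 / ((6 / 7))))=78 / 4949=0.02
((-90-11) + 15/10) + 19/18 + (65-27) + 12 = -436/9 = -48.44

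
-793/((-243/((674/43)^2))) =360240868/449307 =801.77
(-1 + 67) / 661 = 66 / 661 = 0.10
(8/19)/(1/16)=6.74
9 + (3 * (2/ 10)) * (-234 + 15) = -612/ 5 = -122.40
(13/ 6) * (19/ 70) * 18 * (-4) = -1482/ 35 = -42.34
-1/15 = -0.07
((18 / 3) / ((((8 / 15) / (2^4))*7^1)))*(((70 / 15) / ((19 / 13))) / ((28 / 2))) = 780 / 133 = 5.86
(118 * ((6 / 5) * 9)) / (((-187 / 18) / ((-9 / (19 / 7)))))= 7225848 / 17765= 406.75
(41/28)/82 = 0.02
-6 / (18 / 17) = -17 / 3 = -5.67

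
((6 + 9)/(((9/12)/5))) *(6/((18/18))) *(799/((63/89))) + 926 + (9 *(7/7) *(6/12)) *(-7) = 28481969/42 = 678142.12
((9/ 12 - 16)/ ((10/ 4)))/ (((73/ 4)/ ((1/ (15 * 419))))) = -122/ 2294025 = -0.00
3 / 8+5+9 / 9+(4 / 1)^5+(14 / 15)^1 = 123757 / 120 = 1031.31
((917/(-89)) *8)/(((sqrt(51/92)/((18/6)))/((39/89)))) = -572208 *sqrt(1173)/134657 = -145.54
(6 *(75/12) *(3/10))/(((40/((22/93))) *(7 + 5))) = 11/1984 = 0.01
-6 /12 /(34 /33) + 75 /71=2757 /4828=0.57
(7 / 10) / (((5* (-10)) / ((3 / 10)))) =-21 / 5000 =-0.00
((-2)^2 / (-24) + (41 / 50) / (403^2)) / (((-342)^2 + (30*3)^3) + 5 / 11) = -22330561 / 113348598906075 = -0.00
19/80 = 0.24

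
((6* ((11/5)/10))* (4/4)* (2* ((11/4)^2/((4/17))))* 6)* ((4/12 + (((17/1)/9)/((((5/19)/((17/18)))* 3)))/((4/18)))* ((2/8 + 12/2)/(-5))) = -128317717/19200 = -6683.21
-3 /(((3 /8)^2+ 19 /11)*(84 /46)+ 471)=-8096 /1280277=-0.01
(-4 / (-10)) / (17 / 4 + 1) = 8 / 105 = 0.08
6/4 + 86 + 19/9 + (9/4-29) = 2263/36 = 62.86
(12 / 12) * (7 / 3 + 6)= 25 / 3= 8.33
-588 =-588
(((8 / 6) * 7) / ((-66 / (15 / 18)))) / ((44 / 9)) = -35 / 1452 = -0.02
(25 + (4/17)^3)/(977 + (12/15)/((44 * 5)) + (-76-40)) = 33794475/1163280488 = 0.03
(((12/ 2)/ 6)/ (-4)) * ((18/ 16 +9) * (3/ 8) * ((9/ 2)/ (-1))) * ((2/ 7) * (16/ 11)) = 2187/ 1232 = 1.78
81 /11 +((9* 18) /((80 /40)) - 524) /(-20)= 6493 /220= 29.51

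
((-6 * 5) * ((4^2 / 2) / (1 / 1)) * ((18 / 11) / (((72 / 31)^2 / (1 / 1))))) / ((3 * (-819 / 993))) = 1590455 / 54054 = 29.42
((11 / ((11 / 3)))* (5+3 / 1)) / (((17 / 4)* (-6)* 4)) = -4 / 17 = -0.24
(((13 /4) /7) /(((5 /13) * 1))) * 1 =169 /140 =1.21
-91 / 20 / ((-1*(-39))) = -7 / 60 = -0.12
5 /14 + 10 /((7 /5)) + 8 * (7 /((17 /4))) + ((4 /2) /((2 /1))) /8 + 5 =3509 /136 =25.80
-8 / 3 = -2.67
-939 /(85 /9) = -8451 /85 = -99.42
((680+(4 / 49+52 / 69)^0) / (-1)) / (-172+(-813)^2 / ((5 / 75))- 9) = -681 / 9914354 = -0.00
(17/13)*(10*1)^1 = 170/13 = 13.08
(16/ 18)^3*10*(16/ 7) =81920/ 5103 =16.05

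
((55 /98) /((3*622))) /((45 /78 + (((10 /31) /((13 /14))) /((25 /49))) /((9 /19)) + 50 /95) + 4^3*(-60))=-6317025 /80599325216998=-0.00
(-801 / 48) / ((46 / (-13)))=3471 / 736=4.72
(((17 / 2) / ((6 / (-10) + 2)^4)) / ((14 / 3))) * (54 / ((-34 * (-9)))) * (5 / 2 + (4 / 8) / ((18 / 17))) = 66875 / 268912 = 0.25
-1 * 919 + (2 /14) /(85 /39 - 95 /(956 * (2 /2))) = -498874031 /542885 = -918.93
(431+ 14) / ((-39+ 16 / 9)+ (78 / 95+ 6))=-380475 / 25993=-14.64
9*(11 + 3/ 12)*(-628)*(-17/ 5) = 216189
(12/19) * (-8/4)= -24/19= -1.26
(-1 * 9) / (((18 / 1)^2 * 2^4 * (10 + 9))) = -1 / 10944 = -0.00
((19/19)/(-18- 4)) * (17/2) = -17/44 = -0.39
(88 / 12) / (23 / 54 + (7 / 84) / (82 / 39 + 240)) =7478064 / 434683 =17.20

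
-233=-233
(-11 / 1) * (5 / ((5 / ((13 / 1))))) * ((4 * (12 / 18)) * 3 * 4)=-4576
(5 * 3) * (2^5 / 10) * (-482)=-23136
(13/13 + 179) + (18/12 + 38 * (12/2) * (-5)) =-1917/2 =-958.50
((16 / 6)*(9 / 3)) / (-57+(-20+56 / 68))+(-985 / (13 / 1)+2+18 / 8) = -4823177 / 67340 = -71.62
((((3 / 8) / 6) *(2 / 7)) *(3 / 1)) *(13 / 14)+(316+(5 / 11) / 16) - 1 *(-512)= 3570673 / 4312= 828.08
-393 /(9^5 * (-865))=131 /17025795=0.00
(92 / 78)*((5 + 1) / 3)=92 / 39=2.36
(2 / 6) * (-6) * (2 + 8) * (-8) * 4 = 640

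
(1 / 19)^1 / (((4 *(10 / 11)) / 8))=11 / 95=0.12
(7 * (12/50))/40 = 21/500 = 0.04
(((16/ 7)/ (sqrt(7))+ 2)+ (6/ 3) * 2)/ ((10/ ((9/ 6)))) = 12 * sqrt(7)/ 245+ 9/ 10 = 1.03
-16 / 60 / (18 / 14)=-28 / 135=-0.21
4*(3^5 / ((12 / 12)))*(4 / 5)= 3888 / 5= 777.60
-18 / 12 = -3 / 2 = -1.50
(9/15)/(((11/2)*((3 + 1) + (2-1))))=6/275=0.02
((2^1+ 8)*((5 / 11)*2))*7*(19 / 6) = 6650 / 33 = 201.52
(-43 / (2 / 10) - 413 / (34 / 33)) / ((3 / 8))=-83756 / 51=-1642.27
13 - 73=-60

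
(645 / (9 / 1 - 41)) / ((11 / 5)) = -3225 / 352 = -9.16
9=9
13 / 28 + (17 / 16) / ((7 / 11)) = 239 / 112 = 2.13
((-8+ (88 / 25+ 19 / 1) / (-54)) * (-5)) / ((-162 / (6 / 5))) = -11363 / 36450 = -0.31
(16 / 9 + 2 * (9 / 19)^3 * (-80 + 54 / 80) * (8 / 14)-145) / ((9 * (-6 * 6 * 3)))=0.16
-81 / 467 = -0.17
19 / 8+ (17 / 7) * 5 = 813 / 56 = 14.52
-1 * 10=-10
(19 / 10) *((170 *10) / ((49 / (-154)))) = -71060 / 7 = -10151.43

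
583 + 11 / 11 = 584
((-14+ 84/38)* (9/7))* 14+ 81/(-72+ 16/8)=-283779/1330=-213.37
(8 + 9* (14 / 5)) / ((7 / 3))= 498 / 35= 14.23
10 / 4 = 5 / 2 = 2.50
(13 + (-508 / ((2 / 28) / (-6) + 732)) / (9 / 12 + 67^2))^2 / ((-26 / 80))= -8242657928573091883240 / 15851642207767224157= -519.99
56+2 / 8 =225 / 4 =56.25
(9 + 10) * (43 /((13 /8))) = 6536 /13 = 502.77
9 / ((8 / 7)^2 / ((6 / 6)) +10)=441 / 554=0.80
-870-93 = -963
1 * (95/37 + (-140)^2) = 725295/37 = 19602.57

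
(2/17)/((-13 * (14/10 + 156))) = -10/173927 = -0.00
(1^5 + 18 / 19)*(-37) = -1369 / 19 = -72.05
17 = 17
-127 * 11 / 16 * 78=-54483 / 8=-6810.38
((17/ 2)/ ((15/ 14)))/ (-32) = -119/ 480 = -0.25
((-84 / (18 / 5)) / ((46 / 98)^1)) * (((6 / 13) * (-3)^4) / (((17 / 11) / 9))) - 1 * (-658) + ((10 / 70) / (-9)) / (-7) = -22784580083 / 2241603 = -10164.41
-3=-3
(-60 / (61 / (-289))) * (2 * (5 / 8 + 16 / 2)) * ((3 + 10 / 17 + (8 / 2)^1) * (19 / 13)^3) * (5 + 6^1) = 171250744995 / 134017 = 1277828.52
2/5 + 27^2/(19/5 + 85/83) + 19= 1706869/10010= 170.52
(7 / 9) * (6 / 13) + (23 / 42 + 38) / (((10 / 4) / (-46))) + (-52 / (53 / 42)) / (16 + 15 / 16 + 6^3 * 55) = -1394643762968 / 1967277585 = -708.92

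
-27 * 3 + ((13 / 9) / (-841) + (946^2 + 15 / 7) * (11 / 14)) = 521509843597 / 741762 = 703068.97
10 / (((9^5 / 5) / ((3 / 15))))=10 / 59049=0.00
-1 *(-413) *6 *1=2478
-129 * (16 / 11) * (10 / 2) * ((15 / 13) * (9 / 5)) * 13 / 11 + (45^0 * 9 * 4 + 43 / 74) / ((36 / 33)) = -243829303 / 107448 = -2269.28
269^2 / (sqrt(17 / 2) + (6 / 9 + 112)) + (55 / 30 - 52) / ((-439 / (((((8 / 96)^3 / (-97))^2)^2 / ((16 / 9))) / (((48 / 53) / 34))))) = 13017838694770235434360891714282127 / 20255308493451661454502568919040 - 651249 * sqrt(34) / 228335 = 626.06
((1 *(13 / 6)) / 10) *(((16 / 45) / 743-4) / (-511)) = 434603 / 256279275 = 0.00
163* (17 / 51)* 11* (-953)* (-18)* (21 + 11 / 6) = 234095873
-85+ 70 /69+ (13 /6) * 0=-5795 /69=-83.99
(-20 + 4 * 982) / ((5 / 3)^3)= 105516 / 125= 844.13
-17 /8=-2.12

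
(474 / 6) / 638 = 79 / 638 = 0.12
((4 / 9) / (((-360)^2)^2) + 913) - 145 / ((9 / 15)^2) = 19281991680001 / 37791360000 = 510.22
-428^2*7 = -1282288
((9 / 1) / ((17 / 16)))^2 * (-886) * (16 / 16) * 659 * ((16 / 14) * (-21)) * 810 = 235364186972160 / 289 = 814408951460.76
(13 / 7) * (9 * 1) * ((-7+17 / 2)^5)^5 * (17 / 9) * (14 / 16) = 187250782686903 / 268435456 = 697563.52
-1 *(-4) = 4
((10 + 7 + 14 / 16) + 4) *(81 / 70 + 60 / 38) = 18195 / 304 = 59.85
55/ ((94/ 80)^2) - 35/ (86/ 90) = 304825/ 94987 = 3.21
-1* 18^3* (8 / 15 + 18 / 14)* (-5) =371304 / 7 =53043.43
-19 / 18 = -1.06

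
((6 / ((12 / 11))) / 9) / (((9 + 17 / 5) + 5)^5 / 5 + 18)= 171875 / 89720828226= 0.00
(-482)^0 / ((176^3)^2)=1 / 29721861554176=0.00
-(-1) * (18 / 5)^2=324 / 25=12.96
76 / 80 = 19 / 20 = 0.95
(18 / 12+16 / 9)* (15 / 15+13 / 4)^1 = 1003 / 72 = 13.93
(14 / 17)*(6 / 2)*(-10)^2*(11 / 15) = 3080 / 17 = 181.18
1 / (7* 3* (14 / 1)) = 1 / 294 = 0.00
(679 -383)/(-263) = -296/263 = -1.13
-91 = -91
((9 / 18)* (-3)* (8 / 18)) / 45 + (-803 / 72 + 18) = 7379 / 1080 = 6.83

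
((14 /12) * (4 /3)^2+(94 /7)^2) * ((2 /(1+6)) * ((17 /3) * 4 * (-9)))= -32818976 /3087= -10631.35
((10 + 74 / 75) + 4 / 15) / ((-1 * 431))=-844 / 32325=-0.03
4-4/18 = 34/9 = 3.78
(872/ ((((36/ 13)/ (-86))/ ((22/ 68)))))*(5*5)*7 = -234584350/ 153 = -1533231.05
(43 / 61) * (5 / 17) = 0.21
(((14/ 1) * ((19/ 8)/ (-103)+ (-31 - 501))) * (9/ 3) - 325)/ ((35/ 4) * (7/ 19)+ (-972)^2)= -177460513/ 7395794387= -0.02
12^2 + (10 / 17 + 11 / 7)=17393 / 119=146.16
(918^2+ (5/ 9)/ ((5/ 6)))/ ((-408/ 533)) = -673758371/ 612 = -1100912.37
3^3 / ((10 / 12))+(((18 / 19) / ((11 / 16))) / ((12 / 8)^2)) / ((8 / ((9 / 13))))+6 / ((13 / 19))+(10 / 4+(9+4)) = 1541143 / 27170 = 56.72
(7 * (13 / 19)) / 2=91 / 38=2.39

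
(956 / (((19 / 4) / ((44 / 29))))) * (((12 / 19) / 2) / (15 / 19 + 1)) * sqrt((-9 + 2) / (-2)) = 252384 * sqrt(14) / 9367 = 100.82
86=86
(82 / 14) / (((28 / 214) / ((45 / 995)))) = 39483 / 19502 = 2.02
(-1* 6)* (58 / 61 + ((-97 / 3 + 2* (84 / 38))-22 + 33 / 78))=4387967 / 15067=291.23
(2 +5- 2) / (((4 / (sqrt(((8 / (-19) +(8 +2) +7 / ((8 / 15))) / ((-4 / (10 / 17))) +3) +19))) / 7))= 35 *sqrt(107787) / 304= 37.80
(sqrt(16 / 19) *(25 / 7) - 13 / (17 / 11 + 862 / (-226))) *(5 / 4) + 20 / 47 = 125 *sqrt(19) / 133 + 17119 / 2256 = 11.68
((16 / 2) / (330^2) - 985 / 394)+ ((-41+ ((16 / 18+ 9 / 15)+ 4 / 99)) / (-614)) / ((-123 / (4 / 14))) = -35982604747 / 14392605150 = -2.50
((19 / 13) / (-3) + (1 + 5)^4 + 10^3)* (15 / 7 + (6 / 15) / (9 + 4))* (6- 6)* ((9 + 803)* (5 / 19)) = 0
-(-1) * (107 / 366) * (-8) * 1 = -428 / 183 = -2.34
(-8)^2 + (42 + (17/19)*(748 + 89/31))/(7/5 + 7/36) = 86499212/169043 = 511.70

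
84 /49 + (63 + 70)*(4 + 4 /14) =4002 /7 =571.71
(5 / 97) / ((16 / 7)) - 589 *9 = -8227117 / 1552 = -5300.98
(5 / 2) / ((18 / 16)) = 20 / 9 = 2.22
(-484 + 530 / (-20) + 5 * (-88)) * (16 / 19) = -15208 / 19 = -800.42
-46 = -46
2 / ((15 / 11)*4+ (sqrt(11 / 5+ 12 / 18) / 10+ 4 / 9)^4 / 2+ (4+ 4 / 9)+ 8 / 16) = 27178486093489401000000 / 141814440674595098159161 - 3490917043680000000*sqrt(645) / 141814440674595098159161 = 0.19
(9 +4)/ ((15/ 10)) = 26/ 3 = 8.67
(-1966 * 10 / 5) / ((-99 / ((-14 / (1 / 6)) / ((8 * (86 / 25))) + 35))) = 5401585 / 4257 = 1268.87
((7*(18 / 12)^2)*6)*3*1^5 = 567 / 2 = 283.50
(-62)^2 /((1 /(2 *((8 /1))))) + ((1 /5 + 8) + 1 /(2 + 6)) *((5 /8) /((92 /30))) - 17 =181022723 /2944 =61488.70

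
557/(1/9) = 5013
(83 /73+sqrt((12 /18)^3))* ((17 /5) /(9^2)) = 34* sqrt(6) /3645+1411 /29565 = 0.07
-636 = -636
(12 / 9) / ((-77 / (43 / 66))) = -86 / 7623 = -0.01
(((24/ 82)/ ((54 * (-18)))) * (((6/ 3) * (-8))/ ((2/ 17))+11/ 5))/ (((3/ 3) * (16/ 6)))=0.02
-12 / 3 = -4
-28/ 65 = -0.43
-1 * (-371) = 371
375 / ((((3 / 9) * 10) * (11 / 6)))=675 / 11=61.36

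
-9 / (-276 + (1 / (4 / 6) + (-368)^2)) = -18 / 270299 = -0.00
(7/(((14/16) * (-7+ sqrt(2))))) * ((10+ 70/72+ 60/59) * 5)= -85.85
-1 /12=-0.08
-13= -13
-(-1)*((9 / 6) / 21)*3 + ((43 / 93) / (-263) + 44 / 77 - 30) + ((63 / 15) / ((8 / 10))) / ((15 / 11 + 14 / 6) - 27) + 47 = 9247291073 / 526651188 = 17.56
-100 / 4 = -25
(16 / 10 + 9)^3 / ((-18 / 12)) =-297754 / 375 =-794.01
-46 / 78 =-23 / 39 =-0.59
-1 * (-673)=673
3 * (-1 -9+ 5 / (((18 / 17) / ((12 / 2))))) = 55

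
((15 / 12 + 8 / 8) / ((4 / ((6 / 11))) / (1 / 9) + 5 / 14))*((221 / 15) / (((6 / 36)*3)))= 4641 / 4645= 1.00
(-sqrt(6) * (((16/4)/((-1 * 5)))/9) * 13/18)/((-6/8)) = -104 * sqrt(6)/1215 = -0.21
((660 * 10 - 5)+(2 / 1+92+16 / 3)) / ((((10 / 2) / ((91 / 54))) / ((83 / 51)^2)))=12590012617 / 2106810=5975.87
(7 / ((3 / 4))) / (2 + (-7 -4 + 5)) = -7 / 3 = -2.33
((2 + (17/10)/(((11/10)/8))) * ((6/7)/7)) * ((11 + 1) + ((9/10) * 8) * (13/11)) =1069344/29645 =36.07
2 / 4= 1 / 2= 0.50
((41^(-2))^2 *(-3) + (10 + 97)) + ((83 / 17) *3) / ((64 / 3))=331074632779 / 3074427968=107.69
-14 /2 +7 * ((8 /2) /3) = 7 /3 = 2.33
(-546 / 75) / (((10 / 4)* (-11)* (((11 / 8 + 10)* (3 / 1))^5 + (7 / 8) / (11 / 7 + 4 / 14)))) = 22151168 / 3872230934081125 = 0.00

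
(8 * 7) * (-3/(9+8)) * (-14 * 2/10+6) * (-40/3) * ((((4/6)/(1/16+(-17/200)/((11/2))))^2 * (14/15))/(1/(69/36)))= 151465.80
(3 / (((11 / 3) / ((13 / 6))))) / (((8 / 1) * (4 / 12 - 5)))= -117 / 2464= -0.05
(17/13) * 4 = 68/13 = 5.23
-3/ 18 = -1/ 6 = -0.17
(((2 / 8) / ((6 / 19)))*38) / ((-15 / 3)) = -361 / 60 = -6.02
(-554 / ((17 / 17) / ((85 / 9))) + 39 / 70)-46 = -3324929 / 630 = -5277.67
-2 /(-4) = 0.50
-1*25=-25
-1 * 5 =-5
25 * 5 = 125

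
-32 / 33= -0.97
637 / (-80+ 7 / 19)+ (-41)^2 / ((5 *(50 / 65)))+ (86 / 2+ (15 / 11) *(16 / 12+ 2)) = 396607779 / 832150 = 476.61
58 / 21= 2.76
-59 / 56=-1.05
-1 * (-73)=73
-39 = -39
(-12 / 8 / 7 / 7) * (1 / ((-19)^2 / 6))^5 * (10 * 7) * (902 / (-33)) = 3188160 / 42917463804607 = 0.00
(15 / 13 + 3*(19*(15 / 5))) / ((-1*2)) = -1119 / 13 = -86.08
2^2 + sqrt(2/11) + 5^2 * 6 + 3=sqrt(22)/11 + 157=157.43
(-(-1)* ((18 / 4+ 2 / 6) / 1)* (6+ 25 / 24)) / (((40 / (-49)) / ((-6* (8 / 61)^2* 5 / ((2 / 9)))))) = 720447 / 7442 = 96.81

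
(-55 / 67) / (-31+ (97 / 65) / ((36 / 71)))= 128700 / 4398751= 0.03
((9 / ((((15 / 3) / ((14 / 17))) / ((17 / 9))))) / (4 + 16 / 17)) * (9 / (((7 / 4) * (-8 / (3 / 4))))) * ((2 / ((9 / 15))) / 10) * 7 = -51 / 80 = -0.64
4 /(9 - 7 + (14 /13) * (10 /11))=286 /213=1.34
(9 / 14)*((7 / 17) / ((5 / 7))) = 63 / 170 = 0.37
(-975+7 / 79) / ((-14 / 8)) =308072 / 553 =557.09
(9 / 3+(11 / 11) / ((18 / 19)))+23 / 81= 703 / 162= 4.34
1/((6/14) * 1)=7/3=2.33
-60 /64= -15 /16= -0.94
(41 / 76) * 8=82 / 19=4.32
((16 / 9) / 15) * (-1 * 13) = -208 / 135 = -1.54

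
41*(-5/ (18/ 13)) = -2665/ 18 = -148.06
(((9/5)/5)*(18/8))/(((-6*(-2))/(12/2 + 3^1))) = 243/400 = 0.61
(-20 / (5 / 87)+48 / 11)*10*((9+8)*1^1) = -642600 / 11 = -58418.18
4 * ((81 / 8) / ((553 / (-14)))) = -81 / 79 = -1.03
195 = 195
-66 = -66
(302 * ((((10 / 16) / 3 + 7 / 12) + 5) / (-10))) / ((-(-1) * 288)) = -20989 / 34560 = -0.61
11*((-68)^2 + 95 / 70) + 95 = 50973.93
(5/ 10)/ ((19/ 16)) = 0.42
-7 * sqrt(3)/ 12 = -1.01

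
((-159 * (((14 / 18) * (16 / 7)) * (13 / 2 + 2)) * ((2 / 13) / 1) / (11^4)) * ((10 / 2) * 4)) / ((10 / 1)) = -28832 / 570999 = -0.05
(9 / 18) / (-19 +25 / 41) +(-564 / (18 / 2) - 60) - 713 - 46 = -3988783 / 4524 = -881.69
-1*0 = 0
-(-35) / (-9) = -35 / 9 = -3.89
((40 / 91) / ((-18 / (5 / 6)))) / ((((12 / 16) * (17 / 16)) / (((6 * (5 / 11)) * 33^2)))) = -352000 / 4641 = -75.85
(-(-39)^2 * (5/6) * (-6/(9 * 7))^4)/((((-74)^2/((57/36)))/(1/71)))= -0.00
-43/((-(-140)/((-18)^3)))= 62694/35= 1791.26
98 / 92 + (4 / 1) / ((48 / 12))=95 / 46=2.07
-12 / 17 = -0.71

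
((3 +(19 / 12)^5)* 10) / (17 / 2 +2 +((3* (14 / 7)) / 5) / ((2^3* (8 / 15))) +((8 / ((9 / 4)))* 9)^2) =16112975 / 128743344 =0.13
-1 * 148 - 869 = -1017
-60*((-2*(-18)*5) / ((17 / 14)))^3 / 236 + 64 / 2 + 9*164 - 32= -826645.59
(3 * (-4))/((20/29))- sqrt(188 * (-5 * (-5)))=-10 * sqrt(47)- 87/5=-85.96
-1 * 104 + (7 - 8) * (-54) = -50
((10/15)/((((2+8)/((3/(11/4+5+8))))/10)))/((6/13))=52/189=0.28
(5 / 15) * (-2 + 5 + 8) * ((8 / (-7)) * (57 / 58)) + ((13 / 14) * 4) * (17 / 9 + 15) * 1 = 58.61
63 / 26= 2.42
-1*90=-90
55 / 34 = 1.62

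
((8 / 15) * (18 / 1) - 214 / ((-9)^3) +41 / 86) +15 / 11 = 40460597 / 3448170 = 11.73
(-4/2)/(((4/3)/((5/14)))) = -15/28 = -0.54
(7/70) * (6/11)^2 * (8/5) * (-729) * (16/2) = -277.62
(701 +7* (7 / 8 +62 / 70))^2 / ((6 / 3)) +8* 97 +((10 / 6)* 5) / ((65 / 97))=255204.71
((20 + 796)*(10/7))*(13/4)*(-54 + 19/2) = -1180140/7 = -168591.43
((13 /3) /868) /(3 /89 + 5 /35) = 1157 /40920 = 0.03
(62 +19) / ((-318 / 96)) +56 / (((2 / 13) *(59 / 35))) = 598756 / 3127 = 191.48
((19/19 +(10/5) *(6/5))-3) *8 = 16/5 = 3.20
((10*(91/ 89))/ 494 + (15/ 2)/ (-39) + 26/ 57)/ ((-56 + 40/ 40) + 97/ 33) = -412819/ 75533588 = -0.01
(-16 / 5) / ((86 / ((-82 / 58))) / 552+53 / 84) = -211232 / 34375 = -6.14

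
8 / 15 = 0.53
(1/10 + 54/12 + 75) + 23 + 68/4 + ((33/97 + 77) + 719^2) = 250821601/485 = 517157.94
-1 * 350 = -350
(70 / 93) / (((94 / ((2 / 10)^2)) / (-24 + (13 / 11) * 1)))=-0.01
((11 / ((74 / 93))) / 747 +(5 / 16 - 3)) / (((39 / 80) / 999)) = -5901465 / 1079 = -5469.38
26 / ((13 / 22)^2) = 74.46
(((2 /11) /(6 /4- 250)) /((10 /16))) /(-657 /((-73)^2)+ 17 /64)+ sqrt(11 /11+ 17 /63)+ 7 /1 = 4 * sqrt(35) /21+ 127094921 /18177775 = 8.12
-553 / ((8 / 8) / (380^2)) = -79853200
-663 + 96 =-567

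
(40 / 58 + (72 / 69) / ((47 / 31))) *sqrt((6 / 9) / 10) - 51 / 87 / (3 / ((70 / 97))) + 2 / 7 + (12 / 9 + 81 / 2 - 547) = -19888775 / 39382 + 43196 *sqrt(15) / 470235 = -504.67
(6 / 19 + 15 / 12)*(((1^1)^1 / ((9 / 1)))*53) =6307 / 684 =9.22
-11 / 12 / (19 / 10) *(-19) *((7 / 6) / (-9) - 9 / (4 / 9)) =-186.81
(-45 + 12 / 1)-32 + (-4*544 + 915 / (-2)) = -5397 / 2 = -2698.50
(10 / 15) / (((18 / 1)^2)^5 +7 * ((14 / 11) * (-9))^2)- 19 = -12312756234180005 / 648039801798954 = -19.00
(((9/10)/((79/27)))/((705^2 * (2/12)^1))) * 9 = 729/21813875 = 0.00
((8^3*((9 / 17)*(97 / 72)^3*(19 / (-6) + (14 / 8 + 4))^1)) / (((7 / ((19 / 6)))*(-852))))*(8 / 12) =-537564397 / 886942224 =-0.61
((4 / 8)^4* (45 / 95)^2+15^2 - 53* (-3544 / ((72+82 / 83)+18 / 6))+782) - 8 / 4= 2389812311 / 687344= 3476.88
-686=-686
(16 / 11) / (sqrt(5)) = 16*sqrt(5) / 55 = 0.65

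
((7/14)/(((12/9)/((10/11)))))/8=15/352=0.04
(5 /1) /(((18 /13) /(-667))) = -43355 /18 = -2408.61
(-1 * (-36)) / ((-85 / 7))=-252 / 85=-2.96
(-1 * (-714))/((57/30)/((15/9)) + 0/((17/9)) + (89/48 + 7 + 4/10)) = 856800/12473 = 68.69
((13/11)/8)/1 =13/88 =0.15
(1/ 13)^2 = 1/ 169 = 0.01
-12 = -12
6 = 6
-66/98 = -33/49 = -0.67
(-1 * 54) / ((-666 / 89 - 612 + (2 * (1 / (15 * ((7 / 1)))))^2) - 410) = 26493075 / 505077122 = 0.05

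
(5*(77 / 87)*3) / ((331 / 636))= 244860 / 9599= 25.51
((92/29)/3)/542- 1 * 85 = -2003999/23577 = -85.00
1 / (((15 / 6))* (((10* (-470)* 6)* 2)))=-1 / 141000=-0.00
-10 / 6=-1.67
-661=-661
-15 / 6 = -5 / 2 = -2.50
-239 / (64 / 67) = -16013 / 64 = -250.20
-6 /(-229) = 6 /229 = 0.03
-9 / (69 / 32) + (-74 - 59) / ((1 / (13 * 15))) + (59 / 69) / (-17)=-30426710 / 1173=-25939.22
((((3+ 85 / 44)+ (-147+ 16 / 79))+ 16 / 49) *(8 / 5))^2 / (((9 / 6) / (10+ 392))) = 623016373478406832 / 45328539025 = 13744461.81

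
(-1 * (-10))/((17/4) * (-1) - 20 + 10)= -40/57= -0.70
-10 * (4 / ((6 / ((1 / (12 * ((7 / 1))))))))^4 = -5 / 126023688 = -0.00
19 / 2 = 9.50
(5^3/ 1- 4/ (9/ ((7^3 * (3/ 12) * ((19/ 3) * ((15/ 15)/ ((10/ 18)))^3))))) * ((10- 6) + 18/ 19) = -15071396/ 2375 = -6345.85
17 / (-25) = -17 / 25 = -0.68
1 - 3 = -2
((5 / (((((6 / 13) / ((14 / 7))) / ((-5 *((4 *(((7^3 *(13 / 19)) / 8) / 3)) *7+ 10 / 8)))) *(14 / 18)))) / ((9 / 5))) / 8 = -101905375 / 38304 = -2660.44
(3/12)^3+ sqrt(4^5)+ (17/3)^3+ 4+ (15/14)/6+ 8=2735597/12096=226.16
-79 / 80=-0.99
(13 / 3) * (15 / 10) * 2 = 13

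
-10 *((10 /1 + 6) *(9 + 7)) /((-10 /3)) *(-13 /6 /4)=-416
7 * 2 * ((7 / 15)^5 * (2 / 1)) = 0.62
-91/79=-1.15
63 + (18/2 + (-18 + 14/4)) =115/2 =57.50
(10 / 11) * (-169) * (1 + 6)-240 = -14470 / 11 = -1315.45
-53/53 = -1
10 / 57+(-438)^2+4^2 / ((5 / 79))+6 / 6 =54747923 / 285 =192097.98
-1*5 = -5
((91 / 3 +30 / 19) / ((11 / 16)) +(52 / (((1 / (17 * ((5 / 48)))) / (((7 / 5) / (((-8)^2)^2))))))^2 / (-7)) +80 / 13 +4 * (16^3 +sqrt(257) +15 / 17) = 4 * sqrt(257) +1834532578573554413 / 111588887494656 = 16504.23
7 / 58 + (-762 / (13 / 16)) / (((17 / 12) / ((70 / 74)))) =-296939881 / 474266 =-626.10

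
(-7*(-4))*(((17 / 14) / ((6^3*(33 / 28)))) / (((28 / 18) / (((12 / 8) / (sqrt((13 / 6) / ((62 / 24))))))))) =17*sqrt(806) / 3432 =0.14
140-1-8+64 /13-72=831 /13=63.92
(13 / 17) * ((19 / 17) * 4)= 988 / 289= 3.42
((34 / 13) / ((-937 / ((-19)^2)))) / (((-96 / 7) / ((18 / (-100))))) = -128877 / 9744800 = -0.01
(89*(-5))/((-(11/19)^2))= 160645/121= 1327.64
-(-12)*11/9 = 44/3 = 14.67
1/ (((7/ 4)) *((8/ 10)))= 0.71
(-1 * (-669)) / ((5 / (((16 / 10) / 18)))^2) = 3568 / 16875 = 0.21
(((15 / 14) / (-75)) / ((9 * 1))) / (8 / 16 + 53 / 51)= -17 / 16485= -0.00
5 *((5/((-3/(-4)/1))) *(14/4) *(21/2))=1225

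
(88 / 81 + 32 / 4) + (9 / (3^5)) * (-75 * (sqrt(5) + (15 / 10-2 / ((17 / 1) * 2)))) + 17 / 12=35801 / 5508-25 * sqrt(5) / 9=0.29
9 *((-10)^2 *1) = 900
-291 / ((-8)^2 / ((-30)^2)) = -65475 / 16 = -4092.19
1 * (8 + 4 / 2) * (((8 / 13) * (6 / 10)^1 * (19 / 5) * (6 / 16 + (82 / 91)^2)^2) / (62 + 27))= 70491480765 / 317364919508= 0.22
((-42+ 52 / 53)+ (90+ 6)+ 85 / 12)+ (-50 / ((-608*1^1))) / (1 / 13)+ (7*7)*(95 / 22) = 274.72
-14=-14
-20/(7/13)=-260/7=-37.14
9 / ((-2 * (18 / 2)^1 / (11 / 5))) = -11 / 10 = -1.10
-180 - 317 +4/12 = -1490/3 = -496.67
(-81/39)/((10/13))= -27/10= -2.70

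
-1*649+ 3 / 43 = -27904 / 43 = -648.93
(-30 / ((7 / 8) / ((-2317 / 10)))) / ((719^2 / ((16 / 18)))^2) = 169472 / 7215714239067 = 0.00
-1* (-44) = 44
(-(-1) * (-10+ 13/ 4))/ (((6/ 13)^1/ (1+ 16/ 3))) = -741/ 8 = -92.62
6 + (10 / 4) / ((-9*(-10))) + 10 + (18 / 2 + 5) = 1081 / 36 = 30.03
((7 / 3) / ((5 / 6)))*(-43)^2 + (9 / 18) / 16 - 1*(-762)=950277 / 160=5939.23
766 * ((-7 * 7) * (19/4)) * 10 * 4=-7131460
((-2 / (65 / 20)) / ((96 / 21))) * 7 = -0.94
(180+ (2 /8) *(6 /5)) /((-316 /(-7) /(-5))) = -12621 /632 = -19.97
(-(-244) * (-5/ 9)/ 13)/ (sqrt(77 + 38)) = -244 * sqrt(115)/ 2691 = -0.97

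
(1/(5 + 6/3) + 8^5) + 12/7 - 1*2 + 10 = 229445/7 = 32777.86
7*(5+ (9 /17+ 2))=896 /17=52.71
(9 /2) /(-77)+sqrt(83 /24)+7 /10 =247 /385+sqrt(498) /12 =2.50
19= 19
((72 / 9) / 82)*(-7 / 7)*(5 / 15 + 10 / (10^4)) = -1003 / 30750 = -0.03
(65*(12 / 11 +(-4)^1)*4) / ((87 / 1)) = -8320 / 957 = -8.69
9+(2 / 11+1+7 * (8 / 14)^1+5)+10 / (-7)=1367 / 77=17.75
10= 10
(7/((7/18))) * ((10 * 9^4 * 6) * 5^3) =885735000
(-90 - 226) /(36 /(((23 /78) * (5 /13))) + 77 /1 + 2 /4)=-72680 /90833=-0.80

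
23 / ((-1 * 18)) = -23 / 18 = -1.28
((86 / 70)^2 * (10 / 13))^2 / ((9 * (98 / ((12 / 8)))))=3418801 / 1491201075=0.00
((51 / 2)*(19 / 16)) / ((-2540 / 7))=-6783 / 81280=-0.08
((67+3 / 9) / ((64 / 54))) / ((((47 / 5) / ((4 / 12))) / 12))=4545 / 188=24.18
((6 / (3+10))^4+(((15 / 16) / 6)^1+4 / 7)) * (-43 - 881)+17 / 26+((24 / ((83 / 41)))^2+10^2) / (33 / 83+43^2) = -519272634641843 / 727762841000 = -713.52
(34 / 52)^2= 289 / 676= 0.43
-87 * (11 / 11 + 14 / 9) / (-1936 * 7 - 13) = 667 / 40695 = 0.02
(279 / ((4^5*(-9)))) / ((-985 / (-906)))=-14043 / 504320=-0.03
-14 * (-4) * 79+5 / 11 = 4424.45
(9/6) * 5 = 15/2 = 7.50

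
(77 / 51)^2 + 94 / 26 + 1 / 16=3222997 / 541008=5.96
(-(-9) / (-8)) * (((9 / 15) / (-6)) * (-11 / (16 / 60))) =-297 / 64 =-4.64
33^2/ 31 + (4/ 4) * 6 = 1275/ 31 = 41.13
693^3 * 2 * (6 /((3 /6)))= 7987501368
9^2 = 81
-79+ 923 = 844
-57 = -57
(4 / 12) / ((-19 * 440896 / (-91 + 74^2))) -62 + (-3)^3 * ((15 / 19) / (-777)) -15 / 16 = -136493241477 / 2169649216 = -62.91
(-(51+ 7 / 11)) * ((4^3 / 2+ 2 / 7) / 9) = -185.24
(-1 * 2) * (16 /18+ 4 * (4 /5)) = -8.18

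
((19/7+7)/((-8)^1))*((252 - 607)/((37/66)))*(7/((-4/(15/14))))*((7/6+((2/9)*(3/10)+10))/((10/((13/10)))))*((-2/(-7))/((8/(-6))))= 523498833/1160320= 451.17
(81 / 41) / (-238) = -81 / 9758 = -0.01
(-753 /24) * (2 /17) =-251 /68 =-3.69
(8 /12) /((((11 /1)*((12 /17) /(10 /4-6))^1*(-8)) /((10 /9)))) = 595 /14256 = 0.04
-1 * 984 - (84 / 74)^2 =-985.29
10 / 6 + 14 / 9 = 29 / 9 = 3.22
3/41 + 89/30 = 3739/1230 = 3.04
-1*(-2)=2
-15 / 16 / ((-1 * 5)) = 3 / 16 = 0.19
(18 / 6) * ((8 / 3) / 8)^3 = 1 / 9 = 0.11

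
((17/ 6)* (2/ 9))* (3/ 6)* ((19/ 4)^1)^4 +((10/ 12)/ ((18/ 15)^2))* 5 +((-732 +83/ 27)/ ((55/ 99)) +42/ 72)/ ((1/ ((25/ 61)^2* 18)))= -65189777501/ 17146368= -3801.96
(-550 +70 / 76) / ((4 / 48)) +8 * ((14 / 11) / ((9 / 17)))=-12357634 / 1881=-6569.72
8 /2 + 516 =520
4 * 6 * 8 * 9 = 1728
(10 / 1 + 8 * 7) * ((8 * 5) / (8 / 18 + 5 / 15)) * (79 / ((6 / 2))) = 89382.86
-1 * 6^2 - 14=-50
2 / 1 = 2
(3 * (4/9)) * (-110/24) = -55/9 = -6.11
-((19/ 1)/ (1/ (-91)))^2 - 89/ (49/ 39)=-146486080/ 49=-2989511.84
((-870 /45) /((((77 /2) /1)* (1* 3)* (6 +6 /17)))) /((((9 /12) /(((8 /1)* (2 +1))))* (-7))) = 15776 /130977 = 0.12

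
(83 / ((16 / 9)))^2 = 2179.72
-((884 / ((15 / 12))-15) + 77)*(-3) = 11538 / 5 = 2307.60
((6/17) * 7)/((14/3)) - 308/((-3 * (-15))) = -4831/765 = -6.32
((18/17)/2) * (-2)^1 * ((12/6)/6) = -6/17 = -0.35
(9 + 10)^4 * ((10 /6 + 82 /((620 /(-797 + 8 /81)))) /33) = -339441765539 /828630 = -409642.14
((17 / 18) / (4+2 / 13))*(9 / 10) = 0.20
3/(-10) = -0.30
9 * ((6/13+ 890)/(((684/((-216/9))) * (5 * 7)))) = -69456/8645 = -8.03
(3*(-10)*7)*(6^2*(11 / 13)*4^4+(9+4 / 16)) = -42628425 / 26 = -1639554.81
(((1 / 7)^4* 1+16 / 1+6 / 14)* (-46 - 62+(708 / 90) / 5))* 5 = -8742.41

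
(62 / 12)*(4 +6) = 155 / 3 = 51.67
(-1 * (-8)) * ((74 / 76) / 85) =148 / 1615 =0.09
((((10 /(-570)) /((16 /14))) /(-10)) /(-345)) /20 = -7 /31464000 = -0.00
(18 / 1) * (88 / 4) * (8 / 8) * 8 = 3168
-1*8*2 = -16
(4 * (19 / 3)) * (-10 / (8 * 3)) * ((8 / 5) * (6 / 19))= -16 / 3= -5.33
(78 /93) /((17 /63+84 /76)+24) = 15561 /470797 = 0.03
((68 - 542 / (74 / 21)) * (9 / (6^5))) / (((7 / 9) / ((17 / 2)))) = -53975 / 49728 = -1.09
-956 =-956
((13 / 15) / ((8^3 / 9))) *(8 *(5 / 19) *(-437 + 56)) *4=-14859 / 304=-48.88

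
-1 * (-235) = 235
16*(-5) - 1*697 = -777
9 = 9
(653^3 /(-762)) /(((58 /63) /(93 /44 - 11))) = 2286312527247 /648208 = 3527127.91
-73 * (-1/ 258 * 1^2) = 73/ 258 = 0.28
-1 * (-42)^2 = -1764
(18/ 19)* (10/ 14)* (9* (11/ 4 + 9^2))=135675/ 266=510.06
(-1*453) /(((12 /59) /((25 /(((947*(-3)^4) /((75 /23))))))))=-5568125 /2352348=-2.37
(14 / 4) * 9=63 / 2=31.50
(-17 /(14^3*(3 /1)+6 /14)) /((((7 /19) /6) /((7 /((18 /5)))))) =-0.07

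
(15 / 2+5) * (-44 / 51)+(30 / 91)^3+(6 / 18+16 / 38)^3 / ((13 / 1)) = -25421927384977 / 2372453261451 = -10.72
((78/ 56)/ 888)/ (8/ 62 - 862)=-403/ 221438784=-0.00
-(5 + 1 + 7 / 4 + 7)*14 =-413 / 2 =-206.50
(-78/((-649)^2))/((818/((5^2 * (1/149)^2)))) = -975/3824593111009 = -0.00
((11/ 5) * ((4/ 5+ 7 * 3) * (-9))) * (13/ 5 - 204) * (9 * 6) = 586792998/ 125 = 4694343.98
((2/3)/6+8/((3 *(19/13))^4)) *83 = 116314291/10556001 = 11.02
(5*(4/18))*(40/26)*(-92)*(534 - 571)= 680800/117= 5818.80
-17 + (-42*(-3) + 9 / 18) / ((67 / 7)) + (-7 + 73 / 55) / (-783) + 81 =148545121 / 1923570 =77.22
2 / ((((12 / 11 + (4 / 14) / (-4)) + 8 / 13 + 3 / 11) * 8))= 1001 / 7638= 0.13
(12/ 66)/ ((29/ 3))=6/ 319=0.02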